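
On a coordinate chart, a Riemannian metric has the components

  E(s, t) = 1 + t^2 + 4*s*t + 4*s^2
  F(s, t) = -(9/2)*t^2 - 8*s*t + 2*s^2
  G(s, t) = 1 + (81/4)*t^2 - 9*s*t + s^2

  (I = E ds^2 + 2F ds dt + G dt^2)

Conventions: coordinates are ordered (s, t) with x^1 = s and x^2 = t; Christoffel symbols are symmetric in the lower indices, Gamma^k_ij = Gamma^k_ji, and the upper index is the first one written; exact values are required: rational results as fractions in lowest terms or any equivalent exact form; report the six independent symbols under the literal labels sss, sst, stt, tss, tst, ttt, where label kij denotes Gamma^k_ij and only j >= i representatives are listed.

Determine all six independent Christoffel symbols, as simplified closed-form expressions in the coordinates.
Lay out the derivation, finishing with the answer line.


E = 1 + t^2 + 4*s*t + 4*s^2; F = -(9/2)*t^2 - 8*s*t + 2*s^2; G = 1 + (81/4)*t^2 - 9*s*t + s^2
Gamma^k_ij = (1/2) g^{kl} (d_i g_jl + d_j g_il - d_l g_ij), with g^inv = (1/(EG-F^2)) [[G, -F], [-F, E]]
first partials: E_s = 4*t + 8*s, E_t = 2*t + 4*s, F_s = -8*t + 4*s, F_t = -9*t - 8*s, G_s = -9*t + 2*s, G_t = (81/2)*t - 9*s
D = EG - F^2 = 1 + (85/4)*t^2 - 5*s*t + 5*s^2
expanded: Gamma^s_ss = (G E_s - 2F F_s + F E_t)/(2D), Gamma^s_st = (G E_t - F G_s)/(2D), Gamma^s_tt = (2G F_t - G G_s - F G_t)/(2D), Gamma^t_ss = (2E F_s - E E_t - F E_s)/(2D), Gamma^t_st = (E G_s - F E_t)/(2D), Gamma^t_tt = (E G_t - 2F F_t + F G_s)/(2D); substitute and cancel common factors

Answer: Gamma_sss = (16*s + 8*t)/(20*s^2 - 20*s*t + 85*t^2 + 4), Gamma_sst = (8*s + 4*t)/(20*s^2 - 20*s*t + 85*t^2 + 4), Gamma_stt = (-36*s - 18*t)/(20*s^2 - 20*s*t + 85*t^2 + 4), Gamma_tss = (8*s - 36*t)/(20*s^2 - 20*s*t + 85*t^2 + 4), Gamma_tst = (4*s - 18*t)/(20*s^2 - 20*s*t + 85*t^2 + 4), Gamma_ttt = (-18*s + 81*t)/(20*s^2 - 20*s*t + 85*t^2 + 4)


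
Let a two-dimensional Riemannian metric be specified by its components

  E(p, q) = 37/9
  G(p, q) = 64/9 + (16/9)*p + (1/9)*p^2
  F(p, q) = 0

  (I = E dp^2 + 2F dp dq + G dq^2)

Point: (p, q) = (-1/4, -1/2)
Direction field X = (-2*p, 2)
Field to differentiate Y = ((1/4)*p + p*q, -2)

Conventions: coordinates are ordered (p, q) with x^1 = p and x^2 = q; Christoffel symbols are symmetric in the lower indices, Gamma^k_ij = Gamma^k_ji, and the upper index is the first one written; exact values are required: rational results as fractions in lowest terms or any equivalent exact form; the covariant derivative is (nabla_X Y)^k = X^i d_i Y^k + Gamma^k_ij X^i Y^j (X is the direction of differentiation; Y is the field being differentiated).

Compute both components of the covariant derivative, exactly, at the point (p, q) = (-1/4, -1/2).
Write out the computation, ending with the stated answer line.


E = 37/9, F = 0, G = 961/144 at the point
E_p = 0, E_q = 0, F_p = 0, F_q = 0, G_p = 31/18, G_q = 0
EG - F^2 = 35557/1296;  g^inv = (1296/35557) * [[961/144, 0], [0, 37/9]]
first-kind symbols [ij,l] = (1/2)(d_i g_jl + d_j g_il - d_l g_ij): [pp,p] = E_p/2 = 0, [pp,q] = F_p - E_q/2 = 0, [pq,p] = E_q/2 = 0, [pq,q] = G_p/2 = 31/36, [qq,p] = F_q - G_p/2 = -31/36, [qq,q] = G_q/2 = 0
Gamma^p_ij = (G*[ij,p] - F*[ij,q])/(EG - F^2), Gamma^q_ij = (E*[ij,q] - F*[ij,p])/(EG - F^2)
Gamma_ppp = 0, Gamma_ppq = 0, Gamma_pqq = -31/148, Gamma_qpp = 0, Gamma_qpq = 4/31, Gamma_qqq = 0
X = (1/2, 2), Y = (1/16, -2) at the point

Answer: (nabla_X Y)^p = 63/296, (nabla_X Y)^q = -7/62


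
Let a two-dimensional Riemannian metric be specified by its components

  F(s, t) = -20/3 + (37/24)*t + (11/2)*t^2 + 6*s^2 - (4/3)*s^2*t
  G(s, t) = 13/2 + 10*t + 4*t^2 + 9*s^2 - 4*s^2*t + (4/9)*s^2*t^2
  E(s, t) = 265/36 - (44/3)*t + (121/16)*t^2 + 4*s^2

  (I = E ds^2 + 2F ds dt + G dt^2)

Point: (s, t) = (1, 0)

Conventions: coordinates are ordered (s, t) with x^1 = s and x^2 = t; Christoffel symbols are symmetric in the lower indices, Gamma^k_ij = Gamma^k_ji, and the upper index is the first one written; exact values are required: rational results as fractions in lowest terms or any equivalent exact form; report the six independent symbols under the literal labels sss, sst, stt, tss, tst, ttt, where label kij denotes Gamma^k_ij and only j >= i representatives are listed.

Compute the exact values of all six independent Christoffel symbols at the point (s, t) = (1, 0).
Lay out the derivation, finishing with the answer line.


E = 409/36, F = -2/3, G = 31/2 at the point
E_s = 8, E_t = -44/3, F_s = 12, F_t = 5/24, G_s = 18, G_t = 6
EG - F^2 = 12647/72;  g^inv = (72/12647) * [[31/2, 2/3], [2/3, 409/36]]
first-kind symbols [ij,l] = (1/2)(d_i g_jl + d_j g_il - d_l g_ij): [ss,s] = E_s/2 = 4, [ss,t] = F_s - E_t/2 = 58/3, [st,s] = E_t/2 = -22/3, [st,t] = G_s/2 = 9, [tt,s] = F_t - G_s/2 = -211/24, [tt,t] = G_t/2 = 3
Gamma^s_ij = (G*[ij,s] - F*[ij,t])/(EG - F^2), Gamma^t_ij = (E*[ij,t] - F*[ij,s])/(EG - F^2)

Answer: Gamma_sss = 5392/12647, Gamma_sst = -7752/12647, Gamma_stt = -19335/25294, Gamma_tss = 48020/37941, Gamma_tst = 7010/12647, Gamma_ttt = 2032/12647


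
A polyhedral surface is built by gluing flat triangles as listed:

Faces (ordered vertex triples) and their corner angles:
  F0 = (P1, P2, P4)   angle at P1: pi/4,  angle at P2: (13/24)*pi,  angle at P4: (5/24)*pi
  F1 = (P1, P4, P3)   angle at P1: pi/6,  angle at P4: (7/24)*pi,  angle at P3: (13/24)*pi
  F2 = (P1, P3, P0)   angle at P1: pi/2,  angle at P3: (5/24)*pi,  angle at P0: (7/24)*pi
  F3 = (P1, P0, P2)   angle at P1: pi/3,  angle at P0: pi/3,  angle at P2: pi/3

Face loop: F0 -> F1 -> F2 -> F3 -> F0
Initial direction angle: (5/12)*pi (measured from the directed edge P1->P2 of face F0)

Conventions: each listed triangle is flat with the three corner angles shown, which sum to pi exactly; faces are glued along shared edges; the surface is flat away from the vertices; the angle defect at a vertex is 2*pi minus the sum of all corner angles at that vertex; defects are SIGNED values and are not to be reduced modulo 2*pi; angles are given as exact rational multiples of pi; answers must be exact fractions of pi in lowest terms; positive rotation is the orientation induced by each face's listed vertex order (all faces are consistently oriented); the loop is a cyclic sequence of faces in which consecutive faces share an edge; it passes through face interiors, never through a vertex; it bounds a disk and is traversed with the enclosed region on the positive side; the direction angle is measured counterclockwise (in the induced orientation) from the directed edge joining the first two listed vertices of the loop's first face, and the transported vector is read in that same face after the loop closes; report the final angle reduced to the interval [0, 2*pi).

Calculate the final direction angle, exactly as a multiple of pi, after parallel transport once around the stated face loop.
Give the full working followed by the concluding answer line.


enclosed vertex P1: corner angles sum to (5/4)*pi, defect = 2*pi - (5/4)*pi = (3/4)*pi
transport around the loop rotates by the sum of enclosed defects; add to the initial angle mod 2*pi
final angle = (5/12)*pi + (3/4)*pi = (7/6)*pi (mod 2*pi)

Answer: final direction angle = (7/6)*pi


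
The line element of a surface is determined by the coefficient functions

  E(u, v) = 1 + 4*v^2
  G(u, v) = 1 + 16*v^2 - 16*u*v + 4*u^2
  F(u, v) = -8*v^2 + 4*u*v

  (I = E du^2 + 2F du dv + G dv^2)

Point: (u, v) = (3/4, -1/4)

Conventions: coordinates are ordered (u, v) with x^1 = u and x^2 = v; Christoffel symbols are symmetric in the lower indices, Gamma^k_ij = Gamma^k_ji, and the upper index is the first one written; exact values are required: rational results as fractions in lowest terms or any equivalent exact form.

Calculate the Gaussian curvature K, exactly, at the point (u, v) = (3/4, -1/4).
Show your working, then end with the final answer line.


E = 5/4, F = -5/4, G = 29/4, EG - F^2 = 15/2 at the point
E_u = 0, E_v = -2, F_u = -1, F_v = 7, G_u = 10, G_v = -20
E_vv = 8, F_uv = 4, G_uu = 8
Apply the Brioschi formula K = (det M1 - det M2)/(EG - F^2)^2 over the derivative matrices of E, F, G.
M1 = [[-E_vv/2 + F_uv - G_uu/2, E_u/2, F_u - E_v/2], [F_v - G_u/2, E, F], [G_v/2, F, G]] = [[-4, 0, 0], [2, 5/4, -5/4], [-10, -5/4, 29/4]]; det M1 = -30
M2 = [[0, E_v/2, G_u/2], [E_v/2, E, F], [G_u/2, F, G]] = [[0, -1, 5], [-1, 5/4, -5/4], [5, -5/4, 29/4]]; det M2 = -26
det M1 - det M2 = -4; K = -4 / (15/2)^2 = -16/225

Answer: K = -16/225


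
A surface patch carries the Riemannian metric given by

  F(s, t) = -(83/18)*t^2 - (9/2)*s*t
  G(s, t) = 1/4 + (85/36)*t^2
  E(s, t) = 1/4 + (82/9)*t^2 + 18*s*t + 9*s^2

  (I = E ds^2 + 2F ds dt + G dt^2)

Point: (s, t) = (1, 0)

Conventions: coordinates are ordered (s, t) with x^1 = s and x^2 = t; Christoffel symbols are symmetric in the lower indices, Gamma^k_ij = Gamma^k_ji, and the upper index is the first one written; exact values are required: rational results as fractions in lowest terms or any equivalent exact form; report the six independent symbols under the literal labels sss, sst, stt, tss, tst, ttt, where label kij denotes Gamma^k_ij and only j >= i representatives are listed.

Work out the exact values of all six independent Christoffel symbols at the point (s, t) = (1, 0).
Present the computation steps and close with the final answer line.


E = 37/4, F = 0, G = 1/4 at the point
E_s = 18, E_t = 18, F_s = 0, F_t = -9/2, G_s = 0, G_t = 0
EG - F^2 = 37/16;  g^inv = (16/37) * [[1/4, 0], [0, 37/4]]
first-kind symbols [ij,l] = (1/2)(d_i g_jl + d_j g_il - d_l g_ij): [ss,s] = E_s/2 = 9, [ss,t] = F_s - E_t/2 = -9, [st,s] = E_t/2 = 9, [st,t] = G_s/2 = 0, [tt,s] = F_t - G_s/2 = -9/2, [tt,t] = G_t/2 = 0
Gamma^s_ij = (G*[ij,s] - F*[ij,t])/(EG - F^2), Gamma^t_ij = (E*[ij,t] - F*[ij,s])/(EG - F^2)

Answer: Gamma_sss = 36/37, Gamma_sst = 36/37, Gamma_stt = -18/37, Gamma_tss = -36, Gamma_tst = 0, Gamma_ttt = 0


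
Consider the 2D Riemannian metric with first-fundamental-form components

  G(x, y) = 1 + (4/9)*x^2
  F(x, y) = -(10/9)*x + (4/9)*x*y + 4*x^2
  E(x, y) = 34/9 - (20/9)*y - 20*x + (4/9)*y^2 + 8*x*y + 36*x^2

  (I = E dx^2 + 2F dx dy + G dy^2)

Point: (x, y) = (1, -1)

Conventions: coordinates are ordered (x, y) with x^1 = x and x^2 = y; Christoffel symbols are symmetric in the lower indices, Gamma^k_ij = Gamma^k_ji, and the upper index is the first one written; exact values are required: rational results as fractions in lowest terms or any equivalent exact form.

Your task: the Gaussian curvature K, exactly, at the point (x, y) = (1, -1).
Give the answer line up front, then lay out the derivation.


Answer: K = -9/4489

E = 130/9, F = 22/9, G = 13/9, EG - F^2 = 134/9 at the point
E_x = 44, E_y = 44/9, F_x = 58/9, F_y = 4/9, G_x = 8/9, G_y = 0
E_yy = 8/9, F_xy = 4/9, G_xx = 8/9
By Brioschi, K is (det M1 - det M2) divided by (EG - F^2) squared.
M1 = [[-E_yy/2 + F_xy - G_xx/2, E_x/2, F_x - E_y/2], [F_y - G_x/2, E, F], [G_y/2, F, G]] = [[-4/9, 22, 4], [0, 130/9, 22/9], [0, 22/9, 13/9]]; det M1 = -536/81
M2 = [[0, E_y/2, G_x/2], [E_y/2, E, F], [G_x/2, F, G]] = [[0, 22/9, 4/9], [22/9, 130/9, 22/9], [4/9, 22/9, 13/9]]; det M2 = -500/81
det M1 - det M2 = -4/9; K = -4/9 / (134/9)^2 = -9/4489


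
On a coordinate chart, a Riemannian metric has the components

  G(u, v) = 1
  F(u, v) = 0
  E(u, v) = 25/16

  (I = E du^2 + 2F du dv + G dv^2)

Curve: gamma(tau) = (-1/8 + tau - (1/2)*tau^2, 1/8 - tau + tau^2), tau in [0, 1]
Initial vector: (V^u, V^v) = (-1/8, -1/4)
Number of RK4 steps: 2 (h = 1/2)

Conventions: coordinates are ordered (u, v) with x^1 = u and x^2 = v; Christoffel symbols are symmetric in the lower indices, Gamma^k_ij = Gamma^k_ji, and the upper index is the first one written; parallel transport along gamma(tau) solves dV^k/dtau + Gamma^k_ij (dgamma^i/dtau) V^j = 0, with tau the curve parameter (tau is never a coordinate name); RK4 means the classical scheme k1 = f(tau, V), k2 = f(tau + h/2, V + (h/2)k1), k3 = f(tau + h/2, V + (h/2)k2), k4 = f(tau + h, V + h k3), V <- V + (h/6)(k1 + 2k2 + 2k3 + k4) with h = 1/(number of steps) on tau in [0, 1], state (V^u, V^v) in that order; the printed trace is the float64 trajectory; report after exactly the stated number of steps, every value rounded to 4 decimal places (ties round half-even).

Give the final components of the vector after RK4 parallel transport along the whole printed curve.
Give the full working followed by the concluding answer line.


gamma'(tau) = (1 - tau, -1 + 2*tau); f(tau, V)^k = -Gamma^k_ij(gamma(tau)) gamma'^i(tau) V^j; h = 1/2; intermediate values shown to 6 dp
curve data and Christoffel symbols at the stage parameters:
  tau = 0.000000: gamma = (-0.125000, 0.125000), gamma' = (1.000000, -1.000000); Gamma_uuu = 0.000000, Gamma_uuv = 0.000000, Gamma_uvv = 0.000000, Gamma_vuu = 0.000000, Gamma_vuv = 0.000000, Gamma_vvv = 0.000000
  tau = 0.250000: gamma = (0.093750, -0.062500), gamma' = (0.750000, -0.500000); Gamma_uuu = 0.000000, Gamma_uuv = 0.000000, Gamma_uvv = 0.000000, Gamma_vuu = 0.000000, Gamma_vuv = 0.000000, Gamma_vvv = 0.000000
  tau = 0.500000: gamma = (0.250000, -0.125000), gamma' = (0.500000, 0.000000); Gamma_uuu = 0.000000, Gamma_uuv = 0.000000, Gamma_uvv = 0.000000, Gamma_vuu = 0.000000, Gamma_vuv = 0.000000, Gamma_vvv = 0.000000
  tau = 0.750000: gamma = (0.343750, -0.062500), gamma' = (0.250000, 0.500000); Gamma_uuu = 0.000000, Gamma_uuv = 0.000000, Gamma_uvv = 0.000000, Gamma_vuu = 0.000000, Gamma_vuv = 0.000000, Gamma_vvv = 0.000000
  tau = 1.000000: gamma = (0.375000, 0.125000), gamma' = (0.000000, 1.000000); Gamma_uuu = 0.000000, Gamma_uuv = 0.000000, Gamma_uvv = 0.000000, Gamma_vuu = 0.000000, Gamma_vuv = 0.000000, Gamma_vvv = 0.000000
step 0: V^u = -0.1250, V^v = -0.2500
step 1: k1 = (0.000000, 0.000000), k2 = (0.000000, 0.000000), k3 = (0.000000, 0.000000), k4 = (0.000000, 0.000000); V <- V + (h/6)(k1 + 2k2 + 2k3 + k4): V^u = -0.1250, V^v = -0.2500
step 2: k1 = (0.000000, 0.000000), k2 = (0.000000, 0.000000), k3 = (0.000000, 0.000000), k4 = (0.000000, 0.000000); V <- V + (h/6)(k1 + 2k2 + 2k3 + k4): V^u = -0.1250, V^v = -0.2500

Answer: V^u = -0.1250, V^v = -0.2500


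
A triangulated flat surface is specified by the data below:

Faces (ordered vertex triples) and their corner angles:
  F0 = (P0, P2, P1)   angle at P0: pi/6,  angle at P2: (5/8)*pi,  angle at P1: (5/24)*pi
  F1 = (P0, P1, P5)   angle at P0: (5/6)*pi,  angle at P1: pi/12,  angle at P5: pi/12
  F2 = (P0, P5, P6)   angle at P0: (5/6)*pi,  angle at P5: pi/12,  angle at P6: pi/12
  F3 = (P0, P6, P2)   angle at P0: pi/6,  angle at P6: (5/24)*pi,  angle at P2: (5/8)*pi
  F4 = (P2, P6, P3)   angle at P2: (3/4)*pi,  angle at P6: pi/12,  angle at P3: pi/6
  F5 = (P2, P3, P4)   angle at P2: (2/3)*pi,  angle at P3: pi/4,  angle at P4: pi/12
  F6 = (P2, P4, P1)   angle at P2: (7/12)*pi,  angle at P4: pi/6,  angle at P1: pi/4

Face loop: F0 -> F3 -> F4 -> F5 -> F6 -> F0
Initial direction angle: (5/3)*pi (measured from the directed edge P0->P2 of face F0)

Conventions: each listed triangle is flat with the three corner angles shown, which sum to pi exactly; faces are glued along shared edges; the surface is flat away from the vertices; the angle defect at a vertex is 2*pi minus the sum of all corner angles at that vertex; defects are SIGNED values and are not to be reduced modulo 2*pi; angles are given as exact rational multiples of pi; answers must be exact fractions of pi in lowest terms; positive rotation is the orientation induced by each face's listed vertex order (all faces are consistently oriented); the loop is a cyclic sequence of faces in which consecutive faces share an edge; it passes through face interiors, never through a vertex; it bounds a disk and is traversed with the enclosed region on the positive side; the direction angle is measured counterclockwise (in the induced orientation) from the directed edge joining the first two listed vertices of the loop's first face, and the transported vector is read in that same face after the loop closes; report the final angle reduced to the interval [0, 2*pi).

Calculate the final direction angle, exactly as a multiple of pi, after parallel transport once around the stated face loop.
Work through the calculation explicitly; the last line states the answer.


enclosed vertex P2: corner angles sum to (13/4)*pi, defect = 2*pi - (13/4)*pi = (-5/4)*pi
holonomy = initial angle + sum of enclosed defects (mod 2*pi), positive in the induced orientation
final angle = (5/3)*pi - (5/4)*pi = (5/12)*pi (mod 2*pi)

Answer: final direction angle = (5/12)*pi


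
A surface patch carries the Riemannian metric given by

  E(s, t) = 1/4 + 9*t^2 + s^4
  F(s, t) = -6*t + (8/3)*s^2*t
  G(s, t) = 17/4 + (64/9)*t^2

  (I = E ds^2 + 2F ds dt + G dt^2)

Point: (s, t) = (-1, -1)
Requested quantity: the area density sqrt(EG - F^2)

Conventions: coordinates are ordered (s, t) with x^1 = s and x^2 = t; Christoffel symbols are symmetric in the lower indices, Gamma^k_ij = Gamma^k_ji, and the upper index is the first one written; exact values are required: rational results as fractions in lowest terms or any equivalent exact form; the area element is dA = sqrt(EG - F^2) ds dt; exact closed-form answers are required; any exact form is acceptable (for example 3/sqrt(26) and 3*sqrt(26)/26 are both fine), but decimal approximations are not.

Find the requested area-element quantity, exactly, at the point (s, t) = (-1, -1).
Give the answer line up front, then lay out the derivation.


Answer: sqrt(EG - F^2) = sqrt(15169)/12

E = 41/4, F = 10/3, G = 409/36; EG - F^2 = 15169/144


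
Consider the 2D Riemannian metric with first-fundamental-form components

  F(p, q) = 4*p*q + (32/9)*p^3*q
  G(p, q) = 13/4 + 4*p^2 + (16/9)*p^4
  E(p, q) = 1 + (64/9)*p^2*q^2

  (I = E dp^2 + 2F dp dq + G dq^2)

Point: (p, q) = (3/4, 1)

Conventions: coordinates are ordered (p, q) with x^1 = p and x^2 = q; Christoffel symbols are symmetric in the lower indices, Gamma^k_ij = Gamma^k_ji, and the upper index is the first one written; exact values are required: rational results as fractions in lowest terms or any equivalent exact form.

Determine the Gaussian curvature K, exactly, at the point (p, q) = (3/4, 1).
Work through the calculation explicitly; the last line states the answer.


E = 5, F = 9/2, G = 97/16, EG - F^2 = 161/16 at the point
E_p = 32/3, E_q = 8, F_p = 10, F_q = 9/2, G_p = 9, G_q = 0
E_qq = 8, F_pq = 10, G_pp = 20
K follows from Brioschi's formula, (det M1 - det M2)/(EG - F^2)^2.
M1 = [[-E_qq/2 + F_pq - G_pp/2, E_p/2, F_p - E_q/2], [F_q - G_p/2, E, F], [G_q/2, F, G]] = [[-4, 16/3, 6], [0, 5, 9/2], [0, 9/2, 97/16]]; det M1 = -161/4
M2 = [[0, E_q/2, G_p/2], [E_q/2, E, F], [G_p/2, F, G]] = [[0, 4, 9/2], [4, 5, 9/2], [9/2, 9/2, 97/16]]; det M2 = -145/4
det M1 - det M2 = -4; K = -4 / (161/16)^2 = -1024/25921

Answer: K = -1024/25921


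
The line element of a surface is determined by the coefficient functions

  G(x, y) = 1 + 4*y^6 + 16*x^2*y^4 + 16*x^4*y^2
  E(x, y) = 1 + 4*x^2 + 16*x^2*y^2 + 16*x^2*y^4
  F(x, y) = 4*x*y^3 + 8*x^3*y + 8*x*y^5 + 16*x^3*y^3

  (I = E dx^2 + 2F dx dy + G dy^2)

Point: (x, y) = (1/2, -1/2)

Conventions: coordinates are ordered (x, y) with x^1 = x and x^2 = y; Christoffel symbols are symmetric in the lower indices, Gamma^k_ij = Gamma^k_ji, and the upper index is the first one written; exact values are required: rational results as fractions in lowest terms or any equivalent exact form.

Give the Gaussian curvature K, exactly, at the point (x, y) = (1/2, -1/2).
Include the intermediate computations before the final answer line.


E = 13/4, F = -9/8, G = 25/16, EG - F^2 = 61/16 at the point
E_x = 9, E_y = -6, F_x = -21/4, F_y = 21/4, G_x = 3, G_y = -15/4
E_yy = 20, F_xy = 41/2, G_xx = 14
Apply the Brioschi formula K = (det M1 - det M2)/(EG - F^2)^2 over the derivative matrices of E, F, G.
M1 = [[-E_yy/2 + F_xy - G_xx/2, E_x/2, F_x - E_y/2], [F_y - G_x/2, E, F], [G_y/2, F, G]] = [[7/2, 9/2, -9/4], [15/4, 13/4, -9/8], [-15/8, -9/8, 25/16]]; det M1 = -31/4
M2 = [[0, E_y/2, G_x/2], [E_y/2, E, F], [G_x/2, F, G]] = [[0, -3, 3/2], [-3, 13/4, -9/8], [3/2, -9/8, 25/16]]; det M2 = -45/4
det M1 - det M2 = 7/2; K = 7/2 / (61/16)^2 = 896/3721

Answer: K = 896/3721


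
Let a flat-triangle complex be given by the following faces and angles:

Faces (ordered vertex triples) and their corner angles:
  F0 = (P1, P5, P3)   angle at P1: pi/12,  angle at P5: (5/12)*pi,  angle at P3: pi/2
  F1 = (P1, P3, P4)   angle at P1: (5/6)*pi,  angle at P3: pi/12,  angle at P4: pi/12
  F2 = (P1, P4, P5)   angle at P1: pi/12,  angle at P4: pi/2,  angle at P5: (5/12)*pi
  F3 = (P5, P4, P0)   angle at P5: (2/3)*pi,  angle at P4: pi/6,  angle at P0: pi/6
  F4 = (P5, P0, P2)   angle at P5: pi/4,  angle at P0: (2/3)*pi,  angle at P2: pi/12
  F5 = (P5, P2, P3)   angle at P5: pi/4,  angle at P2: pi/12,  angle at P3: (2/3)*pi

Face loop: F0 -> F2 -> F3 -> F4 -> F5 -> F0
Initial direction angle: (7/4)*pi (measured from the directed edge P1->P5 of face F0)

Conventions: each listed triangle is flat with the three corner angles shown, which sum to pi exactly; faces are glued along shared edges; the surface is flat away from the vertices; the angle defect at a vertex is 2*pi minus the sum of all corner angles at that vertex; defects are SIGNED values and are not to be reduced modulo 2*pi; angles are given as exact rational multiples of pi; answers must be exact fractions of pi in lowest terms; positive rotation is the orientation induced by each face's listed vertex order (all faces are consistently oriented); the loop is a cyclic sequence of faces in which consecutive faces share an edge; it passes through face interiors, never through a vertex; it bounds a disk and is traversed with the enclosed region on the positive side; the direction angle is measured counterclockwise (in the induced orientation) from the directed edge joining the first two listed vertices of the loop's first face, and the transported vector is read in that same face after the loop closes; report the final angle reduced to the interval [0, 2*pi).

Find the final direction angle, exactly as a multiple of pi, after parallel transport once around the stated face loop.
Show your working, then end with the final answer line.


enclosed vertex P5: corner angles sum to 2*pi, defect = 2*pi - 2*pi = 0
adding the enclosed defects to the starting angle (mod 2*pi, induced orientation) gives the holonomy
final angle = (7/4)*pi + 0 = (7/4)*pi (mod 2*pi)

Answer: final direction angle = (7/4)*pi


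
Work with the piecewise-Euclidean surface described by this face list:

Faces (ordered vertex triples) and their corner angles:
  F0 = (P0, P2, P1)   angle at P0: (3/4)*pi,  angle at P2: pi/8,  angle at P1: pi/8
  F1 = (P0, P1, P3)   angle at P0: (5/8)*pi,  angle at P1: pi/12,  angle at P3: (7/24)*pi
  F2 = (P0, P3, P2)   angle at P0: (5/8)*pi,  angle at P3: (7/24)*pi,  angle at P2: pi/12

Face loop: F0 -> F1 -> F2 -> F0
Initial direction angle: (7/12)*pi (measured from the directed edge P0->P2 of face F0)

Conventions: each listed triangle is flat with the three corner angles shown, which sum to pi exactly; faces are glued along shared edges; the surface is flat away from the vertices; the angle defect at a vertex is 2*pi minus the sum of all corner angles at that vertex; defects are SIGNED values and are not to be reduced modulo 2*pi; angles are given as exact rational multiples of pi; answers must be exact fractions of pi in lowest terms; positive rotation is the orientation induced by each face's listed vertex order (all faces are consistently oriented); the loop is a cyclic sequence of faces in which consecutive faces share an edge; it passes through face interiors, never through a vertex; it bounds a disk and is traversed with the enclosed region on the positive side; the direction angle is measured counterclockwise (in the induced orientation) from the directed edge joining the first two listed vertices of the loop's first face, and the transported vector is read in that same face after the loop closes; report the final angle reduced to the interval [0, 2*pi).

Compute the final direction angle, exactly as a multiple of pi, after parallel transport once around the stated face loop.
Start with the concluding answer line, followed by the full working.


Answer: final direction angle = (7/12)*pi

enclosed vertex P0: corner angles sum to 2*pi, defect = 2*pi - 2*pi = 0
the rotation equals the total enclosed defect, so the final angle is initial + defects (mod 2*pi)
final angle = (7/12)*pi + 0 = (7/12)*pi (mod 2*pi)


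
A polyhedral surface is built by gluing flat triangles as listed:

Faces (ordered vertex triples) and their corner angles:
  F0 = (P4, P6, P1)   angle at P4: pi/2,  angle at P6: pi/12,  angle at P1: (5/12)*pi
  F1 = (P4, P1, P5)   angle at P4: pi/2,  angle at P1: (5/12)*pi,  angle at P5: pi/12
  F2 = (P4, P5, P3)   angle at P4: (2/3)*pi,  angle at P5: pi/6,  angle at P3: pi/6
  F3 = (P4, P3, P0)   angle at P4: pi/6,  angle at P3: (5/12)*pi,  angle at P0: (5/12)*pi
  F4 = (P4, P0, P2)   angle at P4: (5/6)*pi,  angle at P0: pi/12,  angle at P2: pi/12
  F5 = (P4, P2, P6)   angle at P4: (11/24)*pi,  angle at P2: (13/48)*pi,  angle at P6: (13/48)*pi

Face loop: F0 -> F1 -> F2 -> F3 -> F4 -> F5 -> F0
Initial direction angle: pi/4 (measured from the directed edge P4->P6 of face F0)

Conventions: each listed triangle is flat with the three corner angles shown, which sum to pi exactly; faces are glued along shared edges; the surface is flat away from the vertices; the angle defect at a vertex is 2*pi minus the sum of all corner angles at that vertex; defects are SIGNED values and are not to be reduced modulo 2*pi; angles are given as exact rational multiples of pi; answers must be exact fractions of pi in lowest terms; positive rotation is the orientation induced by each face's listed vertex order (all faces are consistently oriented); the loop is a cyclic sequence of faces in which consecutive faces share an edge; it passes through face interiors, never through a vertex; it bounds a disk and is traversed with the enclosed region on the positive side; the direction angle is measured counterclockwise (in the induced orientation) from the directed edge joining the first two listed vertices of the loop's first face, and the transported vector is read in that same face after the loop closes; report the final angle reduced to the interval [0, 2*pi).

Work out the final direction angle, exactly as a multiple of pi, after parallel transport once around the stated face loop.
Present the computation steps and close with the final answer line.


enclosed vertex P4: corner angles sum to (25/8)*pi, defect = 2*pi - (25/8)*pi = (-9/8)*pi
holonomy = initial angle + sum of enclosed defects (mod 2*pi), positive in the induced orientation
final angle = pi/4 - (9/8)*pi = (9/8)*pi (mod 2*pi)

Answer: final direction angle = (9/8)*pi


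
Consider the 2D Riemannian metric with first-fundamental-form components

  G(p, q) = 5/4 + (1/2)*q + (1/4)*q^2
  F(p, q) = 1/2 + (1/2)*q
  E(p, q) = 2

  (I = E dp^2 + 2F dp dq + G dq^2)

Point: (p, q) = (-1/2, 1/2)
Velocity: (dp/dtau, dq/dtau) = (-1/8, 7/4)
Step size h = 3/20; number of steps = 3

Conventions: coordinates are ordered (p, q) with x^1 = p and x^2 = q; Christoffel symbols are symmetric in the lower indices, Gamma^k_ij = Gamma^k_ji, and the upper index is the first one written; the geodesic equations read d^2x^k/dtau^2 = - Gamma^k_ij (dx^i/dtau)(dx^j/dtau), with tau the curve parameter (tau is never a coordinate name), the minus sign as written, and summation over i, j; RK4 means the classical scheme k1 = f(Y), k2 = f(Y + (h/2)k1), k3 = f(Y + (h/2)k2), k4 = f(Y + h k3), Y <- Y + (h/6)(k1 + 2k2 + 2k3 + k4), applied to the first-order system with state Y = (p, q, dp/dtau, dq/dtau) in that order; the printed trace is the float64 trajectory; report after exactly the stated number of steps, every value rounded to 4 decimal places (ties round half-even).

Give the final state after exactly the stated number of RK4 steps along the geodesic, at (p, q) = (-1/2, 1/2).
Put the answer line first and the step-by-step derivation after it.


Answer: p = -0.6082, q = 1.2424, dp/dtau = -0.3389, dq/dtau = 1.5522

f(Y) = (dp/dtau, dq/dtau, -Gamma^p_ij Y'^i Y'^j, -Gamma^q_ij Y'^i Y'^j) with the Gammas evaluated at the stage position; h = 0.150000; intermediate values shown to 6 dp
step 0: p = -0.5000, q = 0.5000, dp/dtau = -0.1250, dq/dtau = 1.7500
step 1:
  k1: at (p, q) = (-0.500000, 0.500000), (dp/dtau, dq/dtau) = (-0.125000, 1.750000); Gamma_ppp = 0.000000, Gamma_ppq = 0.000000, Gamma_pqq = 0.195122, Gamma_qpp = 0.000000, Gamma_qpq = 0.000000, Gamma_qqq = 0.146341; k1 = (-0.125000, 1.750000, -0.597561, -0.448171)
  k2: at (p, q) = (-0.509375, 0.631250), (dp/dtau, dq/dtau) = (-0.169817, 1.716387); Gamma_ppp = 0.000000, Gamma_ppq = 0.000000, Gamma_pqq = 0.187600, Gamma_qpp = 0.000000, Gamma_qpq = 0.000000, Gamma_qqq = 0.153011; k2 = (-0.169817, 1.716387, -0.552667, -0.450769)
  k3: at (p, q) = (-0.512736, 0.628729), (dp/dtau, dq/dtau) = (-0.166450, 1.716192); Gamma_ppp = 0.000000, Gamma_ppq = 0.000000, Gamma_pqq = 0.187745, Gamma_qpp = 0.000000, Gamma_qpq = 0.000000, Gamma_qqq = 0.152893; k3 = (-0.166450, 1.716192, -0.552968, -0.450317)
  k4: at (p, q) = (-0.524968, 0.757429), (dp/dtau, dq/dtau) = (-0.207945, 1.682452); Gamma_ppp = 0.000000, Gamma_ppq = 0.000000, Gamma_pqq = 0.180366, Gamma_qpp = 0.000000, Gamma_qpq = 0.000000, Gamma_qqq = 0.158490; k4 = (-0.207945, 1.682452, -0.510553, -0.448630)
  Y <- Y + (h/6)(k1 + 2k2 + 2k3 + k4): p = -0.5251, q = 0.7574, dp/dtau = -0.2080, dq/dtau = 1.6825
step 2:
  k1: at (p, q) = (-0.525137, 0.757440), (dp/dtau, dq/dtau) = (-0.207985, 1.682526); Gamma_ppp = 0.000000, Gamma_ppq = 0.000000, Gamma_pqq = 0.180365, Gamma_qpp = 0.000000, Gamma_qpq = 0.000000, Gamma_qqq = 0.158491; k1 = (-0.207985, 1.682526, -0.510595, -0.448670)
  k2: at (p, q) = (-0.540736, 0.883630), (dp/dtau, dq/dtau) = (-0.246279, 1.648875); Gamma_ppp = 0.000000, Gamma_ppq = 0.000000, Gamma_pqq = 0.173189, Gamma_qpp = 0.000000, Gamma_qpq = 0.000000, Gamma_qqq = 0.163112; k2 = (-0.246279, 1.648875, -0.470865, -0.443468)
  k3: at (p, q) = (-0.543608, 0.881106), (dp/dtau, dq/dtau) = (-0.243299, 1.649266); Gamma_ppp = 0.000000, Gamma_ppq = 0.000000, Gamma_pqq = 0.173332, Gamma_qpp = 0.000000, Gamma_qpq = 0.000000, Gamma_qqq = 0.163028; k3 = (-0.243299, 1.649266, -0.471476, -0.443448)
  k4: at (p, q) = (-0.561632, 1.004830), (dp/dtau, dq/dtau) = (-0.278706, 1.616008); Gamma_ppp = 0.000000, Gamma_ppq = 0.000000, Gamma_pqq = 0.166398, Gamma_qpp = 0.000000, Gamma_qpq = 0.000000, Gamma_qqq = 0.166800; k4 = (-0.278706, 1.616008, -0.434547, -0.435596)
  Y <- Y + (h/6)(k1 + 2k2 + 2k3 + k4): p = -0.5618, q = 1.0048, dp/dtau = -0.2787, dq/dtau = 1.6161
step 3:
  k1: at (p, q) = (-0.561783, 1.004811), (dp/dtau, dq/dtau) = (-0.278730, 1.616073); Gamma_ppp = 0.000000, Gamma_ppq = 0.000000, Gamma_pqq = 0.166400, Gamma_qpp = 0.000000, Gamma_qpq = 0.000000, Gamma_qqq = 0.166800; k1 = (-0.278730, 1.616073, -0.434584, -0.435630)
  k2: at (p, q) = (-0.582688, 1.126016), (dp/dtau, dq/dtau) = (-0.311324, 1.583401); Gamma_ppp = 0.000000, Gamma_ppq = 0.000000, Gamma_pqq = 0.159745, Gamma_qpp = 0.000000, Gamma_qpq = 0.000000, Gamma_qqq = 0.169810; k2 = (-0.311324, 1.583401, -0.400506, -0.425741)
  k3: at (p, q) = (-0.585132, 1.123566), (dp/dtau, dq/dtau) = (-0.308768, 1.584143); Gamma_ppp = 0.000000, Gamma_ppq = 0.000000, Gamma_pqq = 0.159878, Gamma_qpp = 0.000000, Gamma_qpq = 0.000000, Gamma_qqq = 0.169756; k3 = (-0.308768, 1.584143, -0.401215, -0.426004)
  k4: at (p, q) = (-0.608098, 1.242432), (dp/dtau, dq/dtau) = (-0.338912, 1.552173); Gamma_ppp = 0.000000, Gamma_ppq = 0.000000, Gamma_pqq = 0.153510, Gamma_qpp = 0.000000, Gamma_qpq = 0.000000, Gamma_qqq = 0.172117; k4 = (-0.338912, 1.552173, -0.369841, -0.414672)
  Y <- Y + (h/6)(k1 + 2k2 + 2k3 + k4): p = -0.6082, q = 1.2424, dp/dtau = -0.3389, dq/dtau = 1.5522


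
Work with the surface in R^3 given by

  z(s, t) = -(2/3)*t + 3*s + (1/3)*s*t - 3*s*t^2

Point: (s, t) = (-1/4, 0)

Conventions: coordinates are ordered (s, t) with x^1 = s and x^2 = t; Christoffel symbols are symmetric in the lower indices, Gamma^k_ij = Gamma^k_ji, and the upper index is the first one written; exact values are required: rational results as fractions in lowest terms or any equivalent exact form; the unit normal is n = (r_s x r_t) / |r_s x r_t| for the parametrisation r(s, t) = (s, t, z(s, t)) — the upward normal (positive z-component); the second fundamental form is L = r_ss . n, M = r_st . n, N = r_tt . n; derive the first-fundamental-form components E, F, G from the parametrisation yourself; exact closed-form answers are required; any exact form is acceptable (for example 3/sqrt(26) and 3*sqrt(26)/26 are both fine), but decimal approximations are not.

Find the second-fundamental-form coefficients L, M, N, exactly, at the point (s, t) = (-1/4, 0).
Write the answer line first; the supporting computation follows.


Answer: L = 0, M = 4/39, N = 6/13

z_s = 3, z_t = -3/4, z_ss = 0, z_st = 1/3, z_tt = 3/2
E = 10, F = -9/4, G = 25/16; answer radicand W^2 = 169/16
unnormalised second-form numerators: l = 0, m = 1/3, n = 3/2; L = l/sqrt(169/16), and similarly M = m/sqrt(W^2), N = n/sqrt(W^2)


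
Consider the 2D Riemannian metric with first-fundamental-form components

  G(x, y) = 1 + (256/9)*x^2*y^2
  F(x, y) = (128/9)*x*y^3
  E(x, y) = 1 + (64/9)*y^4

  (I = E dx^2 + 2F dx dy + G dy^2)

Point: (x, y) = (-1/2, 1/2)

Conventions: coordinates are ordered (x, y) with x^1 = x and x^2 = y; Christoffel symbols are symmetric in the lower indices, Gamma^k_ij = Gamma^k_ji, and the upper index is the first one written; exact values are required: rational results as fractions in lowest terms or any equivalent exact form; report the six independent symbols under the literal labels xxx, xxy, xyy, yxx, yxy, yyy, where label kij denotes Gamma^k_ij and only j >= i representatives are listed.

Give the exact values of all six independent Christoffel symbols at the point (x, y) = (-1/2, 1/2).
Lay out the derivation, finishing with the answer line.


E = 13/9, F = -8/9, G = 25/9 at the point
E_x = 0, E_y = 32/9, F_x = 16/9, F_y = -16/3, G_x = -64/9, G_y = 64/9
EG - F^2 = 29/9;  g^inv = (9/29) * [[25/9, 8/9], [8/9, 13/9]]
first-kind symbols [ij,l] = (1/2)(d_i g_jl + d_j g_il - d_l g_ij): [xx,x] = E_x/2 = 0, [xx,y] = F_x - E_y/2 = 0, [xy,x] = E_y/2 = 16/9, [xy,y] = G_x/2 = -32/9, [yy,x] = F_y - G_x/2 = -16/9, [yy,y] = G_y/2 = 32/9
Gamma^x_ij = (G*[ij,x] - F*[ij,y])/(EG - F^2), Gamma^y_ij = (E*[ij,y] - F*[ij,x])/(EG - F^2)

Answer: Gamma_xxx = 0, Gamma_xxy = 16/29, Gamma_xyy = -16/29, Gamma_yxx = 0, Gamma_yxy = -32/29, Gamma_yyy = 32/29


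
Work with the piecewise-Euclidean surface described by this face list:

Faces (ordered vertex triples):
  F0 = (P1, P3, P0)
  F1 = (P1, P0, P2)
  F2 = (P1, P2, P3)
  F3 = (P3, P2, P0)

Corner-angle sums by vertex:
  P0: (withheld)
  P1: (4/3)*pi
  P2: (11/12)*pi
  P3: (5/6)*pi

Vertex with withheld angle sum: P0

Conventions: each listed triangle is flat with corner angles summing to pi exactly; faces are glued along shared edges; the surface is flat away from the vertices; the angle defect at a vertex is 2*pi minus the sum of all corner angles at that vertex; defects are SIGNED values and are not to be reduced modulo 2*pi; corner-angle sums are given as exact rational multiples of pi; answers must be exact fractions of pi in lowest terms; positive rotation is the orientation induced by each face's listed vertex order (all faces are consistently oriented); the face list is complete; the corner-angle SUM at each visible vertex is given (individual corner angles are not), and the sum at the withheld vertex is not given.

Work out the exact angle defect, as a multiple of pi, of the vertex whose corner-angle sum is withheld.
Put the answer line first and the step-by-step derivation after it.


Answer: defect(P0) = (13/12)*pi

V = 4, E = 6, F = 4; chi = V - E + F = 2
Gauss-Bonnet: total defect = 2*pi*chi = 4*pi; visible defects sum to (35/12)*pi


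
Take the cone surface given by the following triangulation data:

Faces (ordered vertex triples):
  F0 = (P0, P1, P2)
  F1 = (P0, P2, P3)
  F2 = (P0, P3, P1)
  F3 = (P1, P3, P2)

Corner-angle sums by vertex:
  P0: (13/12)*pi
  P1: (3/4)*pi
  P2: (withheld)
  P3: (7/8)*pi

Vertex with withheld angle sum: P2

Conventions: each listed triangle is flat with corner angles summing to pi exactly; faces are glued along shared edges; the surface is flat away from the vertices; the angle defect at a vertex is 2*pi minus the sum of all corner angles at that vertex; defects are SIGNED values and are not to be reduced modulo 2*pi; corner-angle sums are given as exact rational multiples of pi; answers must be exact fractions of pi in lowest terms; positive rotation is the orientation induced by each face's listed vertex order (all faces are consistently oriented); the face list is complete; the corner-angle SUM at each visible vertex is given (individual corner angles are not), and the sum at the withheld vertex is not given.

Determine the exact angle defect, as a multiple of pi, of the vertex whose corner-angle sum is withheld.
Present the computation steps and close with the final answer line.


V = 4, E = 6, F = 4; chi = V - E + F = 2
Gauss-Bonnet: total defect = 2*pi*chi = 4*pi; visible defects sum to (79/24)*pi

Answer: defect(P2) = (17/24)*pi


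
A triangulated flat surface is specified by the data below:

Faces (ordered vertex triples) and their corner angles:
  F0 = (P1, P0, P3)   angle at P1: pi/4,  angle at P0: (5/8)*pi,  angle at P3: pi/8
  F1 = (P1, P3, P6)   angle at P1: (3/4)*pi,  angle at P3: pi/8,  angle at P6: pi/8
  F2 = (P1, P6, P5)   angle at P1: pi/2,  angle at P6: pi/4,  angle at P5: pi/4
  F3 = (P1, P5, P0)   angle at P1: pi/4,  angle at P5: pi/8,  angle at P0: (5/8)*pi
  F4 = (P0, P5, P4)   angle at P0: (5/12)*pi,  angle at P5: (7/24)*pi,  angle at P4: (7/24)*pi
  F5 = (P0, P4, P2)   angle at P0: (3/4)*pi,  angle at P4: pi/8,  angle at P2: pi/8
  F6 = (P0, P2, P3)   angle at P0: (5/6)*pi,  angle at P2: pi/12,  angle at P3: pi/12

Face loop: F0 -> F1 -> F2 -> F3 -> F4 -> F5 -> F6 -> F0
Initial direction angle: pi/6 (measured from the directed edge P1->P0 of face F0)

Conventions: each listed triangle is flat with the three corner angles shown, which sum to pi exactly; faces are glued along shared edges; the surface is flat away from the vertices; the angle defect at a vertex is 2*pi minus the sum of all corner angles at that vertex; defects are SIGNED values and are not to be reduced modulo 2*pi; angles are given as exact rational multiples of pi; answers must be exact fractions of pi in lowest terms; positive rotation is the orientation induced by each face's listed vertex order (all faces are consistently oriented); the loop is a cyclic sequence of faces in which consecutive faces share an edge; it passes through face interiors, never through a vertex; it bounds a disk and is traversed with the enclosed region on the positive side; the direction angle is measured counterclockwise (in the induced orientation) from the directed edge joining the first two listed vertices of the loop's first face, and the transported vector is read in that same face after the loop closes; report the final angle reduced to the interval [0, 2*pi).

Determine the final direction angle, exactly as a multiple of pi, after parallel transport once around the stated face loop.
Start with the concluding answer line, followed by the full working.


Answer: final direction angle = (7/6)*pi

enclosed vertex P0: corner angles sum to (13/4)*pi, defect = 2*pi - (13/4)*pi = (-5/4)*pi
enclosed vertex P1: corner angles sum to (7/4)*pi, defect = 2*pi - (7/4)*pi = pi/4
holonomy = initial angle + sum of enclosed defects (mod 2*pi), positive in the induced orientation
final angle = pi/6 - pi = (7/6)*pi (mod 2*pi)


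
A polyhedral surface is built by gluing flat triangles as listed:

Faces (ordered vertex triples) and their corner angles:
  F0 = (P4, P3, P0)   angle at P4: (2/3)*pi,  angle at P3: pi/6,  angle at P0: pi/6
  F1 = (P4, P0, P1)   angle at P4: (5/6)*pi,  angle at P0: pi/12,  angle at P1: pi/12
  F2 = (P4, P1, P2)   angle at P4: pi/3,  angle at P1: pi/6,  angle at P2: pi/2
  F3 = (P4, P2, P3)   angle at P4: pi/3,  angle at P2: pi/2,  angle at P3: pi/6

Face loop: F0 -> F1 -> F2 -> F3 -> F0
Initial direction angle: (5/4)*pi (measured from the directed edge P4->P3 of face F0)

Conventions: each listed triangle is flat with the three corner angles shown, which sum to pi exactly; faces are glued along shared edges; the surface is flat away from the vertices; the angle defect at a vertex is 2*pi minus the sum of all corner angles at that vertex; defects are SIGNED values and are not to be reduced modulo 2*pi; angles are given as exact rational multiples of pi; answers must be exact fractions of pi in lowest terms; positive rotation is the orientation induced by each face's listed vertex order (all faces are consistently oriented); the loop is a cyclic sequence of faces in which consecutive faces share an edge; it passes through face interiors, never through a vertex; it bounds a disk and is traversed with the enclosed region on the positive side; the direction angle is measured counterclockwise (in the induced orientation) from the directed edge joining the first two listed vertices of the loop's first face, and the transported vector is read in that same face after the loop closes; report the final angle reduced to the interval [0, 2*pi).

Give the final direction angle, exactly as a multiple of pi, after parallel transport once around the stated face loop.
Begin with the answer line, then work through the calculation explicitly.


Answer: final direction angle = (13/12)*pi

enclosed vertex P4: corner angles sum to (13/6)*pi, defect = 2*pi - (13/6)*pi = -pi/6
the final direction is the initial angle plus the enclosed defects, taken mod 2*pi in the induced orientation
final angle = (5/4)*pi - pi/6 = (13/12)*pi (mod 2*pi)
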